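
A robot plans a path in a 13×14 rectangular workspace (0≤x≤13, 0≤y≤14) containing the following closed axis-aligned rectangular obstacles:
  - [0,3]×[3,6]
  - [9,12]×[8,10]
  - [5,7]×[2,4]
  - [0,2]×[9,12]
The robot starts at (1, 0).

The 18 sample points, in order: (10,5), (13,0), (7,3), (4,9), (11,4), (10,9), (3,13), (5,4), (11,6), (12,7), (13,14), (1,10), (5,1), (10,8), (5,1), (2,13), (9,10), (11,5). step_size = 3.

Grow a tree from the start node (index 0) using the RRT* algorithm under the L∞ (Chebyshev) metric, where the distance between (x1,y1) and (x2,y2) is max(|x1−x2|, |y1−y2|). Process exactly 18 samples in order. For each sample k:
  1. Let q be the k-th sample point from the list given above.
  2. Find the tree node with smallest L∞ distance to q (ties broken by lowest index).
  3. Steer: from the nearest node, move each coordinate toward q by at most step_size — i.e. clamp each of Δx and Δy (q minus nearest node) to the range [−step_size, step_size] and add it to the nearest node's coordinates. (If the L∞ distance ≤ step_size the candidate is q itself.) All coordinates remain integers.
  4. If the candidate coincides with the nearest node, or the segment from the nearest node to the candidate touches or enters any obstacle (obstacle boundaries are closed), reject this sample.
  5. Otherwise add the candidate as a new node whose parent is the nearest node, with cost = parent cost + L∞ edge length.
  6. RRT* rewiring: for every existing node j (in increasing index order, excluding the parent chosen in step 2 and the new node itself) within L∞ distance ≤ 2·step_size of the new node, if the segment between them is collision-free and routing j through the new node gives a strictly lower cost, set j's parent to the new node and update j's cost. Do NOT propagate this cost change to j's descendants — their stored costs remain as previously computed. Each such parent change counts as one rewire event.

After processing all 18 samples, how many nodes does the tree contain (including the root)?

Node count: 7

1. q=(10,5) nearest=0 d=9 new=(4,3) → add node 1 parent=0 cost=3
2. q=(13,0) nearest=1 d=9 new=(7,0) → blocked by [5,7]×[2,4], reject
3. q=(7,3) nearest=1 d=3 new=(7,3) → blocked by [5,7]×[2,4], reject
4. q=(4,9) nearest=1 d=6 new=(4,6) → add node 2 parent=1 cost=6
5. q=(11,4) nearest=1 d=7 new=(7,4) → blocked by [5,7]×[2,4], reject
6. q=(10,9) nearest=1 d=6 new=(7,6) → blocked by [5,7]×[2,4], reject
7. q=(3,13) nearest=2 d=7 new=(3,9) → add node 3 parent=2 cost=9
8. q=(5,4) nearest=1 d=1 new=(5,4) → blocked by [5,7]×[2,4], reject
9. q=(11,6) nearest=1 d=7 new=(7,6) → blocked by [5,7]×[2,4], reject
10. q=(12,7) nearest=1 d=8 new=(7,6) → blocked by [5,7]×[2,4], reject
11. q=(13,14) nearest=2 d=9 new=(7,9) → add node 4 parent=2 cost=9
12. q=(1,10) nearest=3 d=2 new=(1,10) → blocked by [0,2]×[9,12], reject
13. q=(5,1) nearest=1 d=2 new=(5,1) → add node 5 parent=1 cost=5
14. q=(10,8) nearest=4 d=3 new=(10,8) → blocked by [9,12]×[8,10], reject
15. q=(5,1) nearest=5 d=0 → coincident, reject
16. q=(2,13) nearest=3 d=4 new=(2,12) → blocked by [0,2]×[9,12], reject
17. q=(9,10) nearest=4 d=2 new=(9,10) → blocked by [9,12]×[8,10], reject
18. q=(11,5) nearest=4 d=4 new=(10,6) → add node 6 parent=4 cost=12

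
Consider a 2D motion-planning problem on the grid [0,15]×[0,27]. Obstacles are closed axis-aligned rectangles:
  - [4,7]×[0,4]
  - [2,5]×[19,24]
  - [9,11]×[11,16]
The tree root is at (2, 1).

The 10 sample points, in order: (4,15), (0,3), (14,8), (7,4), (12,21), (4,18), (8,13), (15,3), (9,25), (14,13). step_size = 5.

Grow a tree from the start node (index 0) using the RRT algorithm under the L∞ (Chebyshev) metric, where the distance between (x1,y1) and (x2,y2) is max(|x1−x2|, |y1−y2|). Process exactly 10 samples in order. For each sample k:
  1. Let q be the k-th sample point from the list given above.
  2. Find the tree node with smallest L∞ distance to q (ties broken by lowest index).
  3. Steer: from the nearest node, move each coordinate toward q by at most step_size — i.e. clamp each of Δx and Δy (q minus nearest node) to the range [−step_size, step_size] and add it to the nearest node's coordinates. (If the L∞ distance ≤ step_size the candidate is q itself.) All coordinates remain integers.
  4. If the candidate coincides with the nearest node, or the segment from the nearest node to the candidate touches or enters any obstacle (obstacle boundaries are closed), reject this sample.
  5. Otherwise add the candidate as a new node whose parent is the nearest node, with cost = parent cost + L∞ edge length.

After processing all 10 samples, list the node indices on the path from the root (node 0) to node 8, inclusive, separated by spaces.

Path: 0 1 3 8

1. q=(4,15) nearest=0 d=14 new=(4,6) → add node 1 parent=0 cost=5
2. q=(0,3) nearest=0 d=2 new=(0,3) → add node 2 parent=0 cost=2
3. q=(14,8) nearest=1 d=10 new=(9,8) → add node 3 parent=1 cost=10
4. q=(7,4) nearest=1 d=3 new=(7,4) → blocked by [4,7]×[0,4], reject
5. q=(12,21) nearest=3 d=13 new=(12,13) → blocked by [9,11]×[11,16], reject
6. q=(4,18) nearest=3 d=10 new=(4,13) → add node 4 parent=3 cost=15
7. q=(8,13) nearest=4 d=4 new=(8,13) → add node 5 parent=4 cost=19
8. q=(15,3) nearest=3 d=6 new=(14,3) → add node 6 parent=3 cost=15
9. q=(9,25) nearest=4 d=12 new=(9,18) → add node 7 parent=4 cost=20
10. q=(14,13) nearest=3 d=5 new=(14,13) → add node 8 parent=3 cost=15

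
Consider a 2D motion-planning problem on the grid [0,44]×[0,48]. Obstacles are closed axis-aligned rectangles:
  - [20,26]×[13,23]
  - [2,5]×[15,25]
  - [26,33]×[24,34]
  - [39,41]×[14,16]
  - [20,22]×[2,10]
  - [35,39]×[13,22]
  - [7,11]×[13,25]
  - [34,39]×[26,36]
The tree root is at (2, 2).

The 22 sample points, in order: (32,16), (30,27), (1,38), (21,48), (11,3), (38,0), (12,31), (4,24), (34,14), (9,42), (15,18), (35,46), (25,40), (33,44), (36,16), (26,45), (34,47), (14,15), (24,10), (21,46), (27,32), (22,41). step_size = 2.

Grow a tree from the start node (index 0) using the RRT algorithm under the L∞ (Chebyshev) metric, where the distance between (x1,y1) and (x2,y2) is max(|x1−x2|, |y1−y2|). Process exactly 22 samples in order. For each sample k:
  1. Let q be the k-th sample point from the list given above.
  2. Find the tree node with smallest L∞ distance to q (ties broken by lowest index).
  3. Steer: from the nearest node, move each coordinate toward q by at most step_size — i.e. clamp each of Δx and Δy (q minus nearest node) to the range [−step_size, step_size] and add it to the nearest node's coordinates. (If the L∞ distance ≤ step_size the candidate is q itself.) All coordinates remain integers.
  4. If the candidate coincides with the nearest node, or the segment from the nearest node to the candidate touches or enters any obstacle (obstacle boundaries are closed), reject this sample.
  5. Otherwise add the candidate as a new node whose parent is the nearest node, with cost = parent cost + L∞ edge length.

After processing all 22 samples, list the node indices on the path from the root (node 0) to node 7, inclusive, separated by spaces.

Path: 0 1 2 3 4 7

1. q=(32,16) nearest=0 d=30 new=(4,4) → add node 1 parent=0 cost=2
2. q=(30,27) nearest=1 d=26 new=(6,6) → add node 2 parent=1 cost=4
3. q=(1,38) nearest=2 d=32 new=(4,8) → add node 3 parent=2 cost=6
4. q=(21,48) nearest=3 d=40 new=(6,10) → add node 4 parent=3 cost=8
5. q=(11,3) nearest=2 d=5 new=(8,4) → add node 5 parent=2 cost=6
6. q=(38,0) nearest=5 d=30 new=(10,2) → add node 6 parent=5 cost=8
7. q=(12,31) nearest=4 d=21 new=(8,12) → add node 7 parent=4 cost=10
8. q=(4,24) nearest=7 d=12 new=(6,14) → blocked by [7,11]×[13,25], reject
9. q=(34,14) nearest=6 d=24 new=(12,4) → add node 8 parent=6 cost=10
10. q=(9,42) nearest=7 d=30 new=(9,14) → blocked by [7,11]×[13,25], reject
11. q=(15,18) nearest=7 d=7 new=(10,14) → blocked by [7,11]×[13,25], reject
12. q=(35,46) nearest=7 d=34 new=(10,14) → blocked by [7,11]×[13,25], reject
13. q=(25,40) nearest=7 d=28 new=(10,14) → blocked by [7,11]×[13,25], reject
14. q=(33,44) nearest=7 d=32 new=(10,14) → blocked by [7,11]×[13,25], reject
15. q=(36,16) nearest=8 d=24 new=(14,6) → add node 9 parent=8 cost=12
16. q=(26,45) nearest=7 d=33 new=(10,14) → blocked by [7,11]×[13,25], reject
17. q=(34,47) nearest=7 d=35 new=(10,14) → blocked by [7,11]×[13,25], reject
18. q=(14,15) nearest=7 d=6 new=(10,14) → blocked by [7,11]×[13,25], reject
19. q=(24,10) nearest=9 d=10 new=(16,8) → add node 10 parent=9 cost=14
20. q=(21,46) nearest=7 d=34 new=(10,14) → blocked by [7,11]×[13,25], reject
21. q=(27,32) nearest=7 d=20 new=(10,14) → blocked by [7,11]×[13,25], reject
22. q=(22,41) nearest=7 d=29 new=(10,14) → blocked by [7,11]×[13,25], reject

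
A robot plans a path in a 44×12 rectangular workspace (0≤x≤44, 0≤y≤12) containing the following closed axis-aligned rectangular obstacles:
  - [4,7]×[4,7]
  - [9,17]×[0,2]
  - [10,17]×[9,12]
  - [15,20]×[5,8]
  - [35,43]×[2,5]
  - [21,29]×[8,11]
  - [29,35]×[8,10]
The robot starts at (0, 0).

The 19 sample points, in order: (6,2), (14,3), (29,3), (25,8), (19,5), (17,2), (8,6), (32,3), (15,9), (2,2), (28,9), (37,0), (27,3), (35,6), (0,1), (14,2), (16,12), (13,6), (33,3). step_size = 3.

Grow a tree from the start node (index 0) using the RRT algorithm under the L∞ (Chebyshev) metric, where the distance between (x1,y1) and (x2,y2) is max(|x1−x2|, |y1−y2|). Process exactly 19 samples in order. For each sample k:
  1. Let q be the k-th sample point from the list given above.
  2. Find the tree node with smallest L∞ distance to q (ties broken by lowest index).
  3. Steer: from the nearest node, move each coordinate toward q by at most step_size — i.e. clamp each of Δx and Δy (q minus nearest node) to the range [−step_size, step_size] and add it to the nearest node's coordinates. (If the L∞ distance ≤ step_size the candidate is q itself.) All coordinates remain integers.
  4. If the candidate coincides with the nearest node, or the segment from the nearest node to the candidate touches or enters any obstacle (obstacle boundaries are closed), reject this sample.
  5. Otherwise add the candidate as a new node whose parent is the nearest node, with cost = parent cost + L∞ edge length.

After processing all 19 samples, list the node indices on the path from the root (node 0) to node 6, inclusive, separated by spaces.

1. q=(6,2) nearest=0 d=6 new=(3,2) → add node 1 parent=0 cost=3
2. q=(14,3) nearest=1 d=11 new=(6,3) → add node 2 parent=1 cost=6
3. q=(29,3) nearest=2 d=23 new=(9,3) → add node 3 parent=2 cost=9
4. q=(25,8) nearest=3 d=16 new=(12,6) → add node 4 parent=3 cost=12
5. q=(19,5) nearest=4 d=7 new=(15,5) → blocked by [15,20]×[5,8], reject
6. q=(17,2) nearest=4 d=5 new=(15,3) → add node 5 parent=4 cost=15
7. q=(8,6) nearest=2 d=3 new=(8,6) → blocked by [4,7]×[4,7], reject
8. q=(32,3) nearest=5 d=17 new=(18,3) → add node 6 parent=5 cost=18
9. q=(15,9) nearest=4 d=3 new=(15,9) → blocked by [10,17]×[9,12], reject
10. q=(2,2) nearest=1 d=1 new=(2,2) → add node 7 parent=1 cost=4
11. q=(28,9) nearest=6 d=10 new=(21,6) → blocked by [15,20]×[5,8], reject
12. q=(37,0) nearest=6 d=19 new=(21,0) → add node 8 parent=6 cost=21
13. q=(27,3) nearest=8 d=6 new=(24,3) → add node 9 parent=8 cost=24
14. q=(35,6) nearest=9 d=11 new=(27,6) → add node 10 parent=9 cost=27
15. q=(0,1) nearest=0 d=1 new=(0,1) → add node 11 parent=0 cost=1
16. q=(14,2) nearest=5 d=1 new=(14,2) → blocked by [9,17]×[0,2], reject
17. q=(16,12) nearest=4 d=6 new=(15,9) → blocked by [10,17]×[9,12], reject
18. q=(13,6) nearest=4 d=1 new=(13,6) → add node 12 parent=4 cost=13
19. q=(33,3) nearest=10 d=6 new=(30,3) → add node 13 parent=10 cost=30

Path: 0 1 2 3 4 5 6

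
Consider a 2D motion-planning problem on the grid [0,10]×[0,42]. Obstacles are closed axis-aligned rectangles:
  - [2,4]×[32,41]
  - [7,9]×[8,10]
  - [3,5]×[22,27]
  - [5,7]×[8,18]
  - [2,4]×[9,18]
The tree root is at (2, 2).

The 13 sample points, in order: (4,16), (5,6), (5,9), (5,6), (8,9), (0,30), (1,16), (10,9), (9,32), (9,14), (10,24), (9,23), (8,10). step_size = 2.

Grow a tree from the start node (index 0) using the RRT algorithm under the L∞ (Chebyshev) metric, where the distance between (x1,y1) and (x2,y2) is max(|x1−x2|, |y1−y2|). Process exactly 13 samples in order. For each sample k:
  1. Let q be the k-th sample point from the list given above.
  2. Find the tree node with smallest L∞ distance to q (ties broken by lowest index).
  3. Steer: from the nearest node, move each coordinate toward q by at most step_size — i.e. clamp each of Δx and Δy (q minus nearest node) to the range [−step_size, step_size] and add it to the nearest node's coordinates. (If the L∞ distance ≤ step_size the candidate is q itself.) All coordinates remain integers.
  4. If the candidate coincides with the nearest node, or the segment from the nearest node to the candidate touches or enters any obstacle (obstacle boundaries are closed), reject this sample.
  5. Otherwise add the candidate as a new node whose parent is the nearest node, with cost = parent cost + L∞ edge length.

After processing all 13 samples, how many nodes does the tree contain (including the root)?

1. q=(4,16) nearest=0 d=14 new=(4,4) → add node 1 parent=0 cost=2
2. q=(5,6) nearest=1 d=2 new=(5,6) → add node 2 parent=1 cost=4
3. q=(5,9) nearest=2 d=3 new=(5,8) → blocked by [5,7]×[8,18], reject
4. q=(5,6) nearest=2 d=0 → coincident, reject
5. q=(8,9) nearest=2 d=3 new=(7,8) → blocked by [7,9]×[8,10], reject
6. q=(0,30) nearest=2 d=24 new=(3,8) → add node 3 parent=2 cost=6
7. q=(1,16) nearest=3 d=8 new=(1,10) → blocked by [2,4]×[9,18], reject
8. q=(10,9) nearest=2 d=5 new=(7,8) → blocked by [7,9]×[8,10], reject
9. q=(9,32) nearest=3 d=24 new=(5,10) → blocked by [5,7]×[8,18], reject
10. q=(9,14) nearest=3 d=6 new=(5,10) → blocked by [5,7]×[8,18], reject
11. q=(10,24) nearest=3 d=16 new=(5,10) → blocked by [5,7]×[8,18], reject
12. q=(9,23) nearest=3 d=15 new=(5,10) → blocked by [5,7]×[8,18], reject
13. q=(8,10) nearest=2 d=4 new=(7,8) → blocked by [7,9]×[8,10], reject

Node count: 4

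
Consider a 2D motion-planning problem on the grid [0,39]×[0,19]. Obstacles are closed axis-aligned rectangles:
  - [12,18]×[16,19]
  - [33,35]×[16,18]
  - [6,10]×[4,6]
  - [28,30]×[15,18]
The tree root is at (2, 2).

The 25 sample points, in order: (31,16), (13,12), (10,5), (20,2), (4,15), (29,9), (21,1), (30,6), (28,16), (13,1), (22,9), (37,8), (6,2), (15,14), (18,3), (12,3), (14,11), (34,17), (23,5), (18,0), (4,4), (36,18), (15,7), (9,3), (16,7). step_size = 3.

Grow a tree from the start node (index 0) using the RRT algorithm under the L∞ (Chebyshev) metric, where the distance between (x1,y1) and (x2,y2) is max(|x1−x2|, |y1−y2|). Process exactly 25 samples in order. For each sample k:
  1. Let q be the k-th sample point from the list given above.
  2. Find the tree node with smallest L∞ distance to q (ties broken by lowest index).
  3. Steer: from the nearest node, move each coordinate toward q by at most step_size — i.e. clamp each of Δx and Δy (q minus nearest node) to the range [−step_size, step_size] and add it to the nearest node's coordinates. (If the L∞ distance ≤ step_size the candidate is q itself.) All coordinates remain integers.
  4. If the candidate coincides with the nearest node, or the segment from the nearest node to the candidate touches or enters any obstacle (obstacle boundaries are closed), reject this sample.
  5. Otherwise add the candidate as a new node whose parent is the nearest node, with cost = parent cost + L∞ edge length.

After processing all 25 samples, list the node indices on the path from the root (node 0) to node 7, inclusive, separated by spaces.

1. q=(31,16) nearest=0 d=29 new=(5,5) → add node 1 parent=0 cost=3
2. q=(13,12) nearest=1 d=8 new=(8,8) → blocked by [6,10]×[4,6], reject
3. q=(10,5) nearest=1 d=5 new=(8,5) → blocked by [6,10]×[4,6], reject
4. q=(20,2) nearest=1 d=15 new=(8,2) → blocked by [6,10]×[4,6], reject
5. q=(4,15) nearest=1 d=10 new=(4,8) → add node 2 parent=1 cost=6
6. q=(29,9) nearest=1 d=24 new=(8,8) → blocked by [6,10]×[4,6], reject
7. q=(21,1) nearest=1 d=16 new=(8,2) → blocked by [6,10]×[4,6], reject
8. q=(30,6) nearest=1 d=25 new=(8,6) → blocked by [6,10]×[4,6], reject
9. q=(28,16) nearest=1 d=23 new=(8,8) → blocked by [6,10]×[4,6], reject
10. q=(13,1) nearest=1 d=8 new=(8,2) → blocked by [6,10]×[4,6], reject
11. q=(22,9) nearest=1 d=17 new=(8,8) → blocked by [6,10]×[4,6], reject
12. q=(37,8) nearest=1 d=32 new=(8,8) → blocked by [6,10]×[4,6], reject
13. q=(6,2) nearest=1 d=3 new=(6,2) → add node 3 parent=1 cost=6
14. q=(15,14) nearest=1 d=10 new=(8,8) → blocked by [6,10]×[4,6], reject
15. q=(18,3) nearest=3 d=12 new=(9,3) → add node 4 parent=3 cost=9
16. q=(12,3) nearest=4 d=3 new=(12,3) → add node 5 parent=4 cost=12
17. q=(14,11) nearest=4 d=8 new=(12,6) → blocked by [6,10]×[4,6], reject
18. q=(34,17) nearest=5 d=22 new=(15,6) → add node 6 parent=5 cost=15
19. q=(23,5) nearest=6 d=8 new=(18,5) → add node 7 parent=6 cost=18
20. q=(18,0) nearest=7 d=5 new=(18,2) → add node 8 parent=7 cost=21
21. q=(4,4) nearest=1 d=1 new=(4,4) → add node 9 parent=1 cost=4
22. q=(36,18) nearest=7 d=18 new=(21,8) → add node 10 parent=7 cost=21
23. q=(15,7) nearest=6 d=1 new=(15,7) → add node 11 parent=6 cost=16
24. q=(9,3) nearest=4 d=0 → coincident, reject
25. q=(16,7) nearest=6 d=1 new=(16,7) → add node 12 parent=6 cost=16

Path: 0 1 3 4 5 6 7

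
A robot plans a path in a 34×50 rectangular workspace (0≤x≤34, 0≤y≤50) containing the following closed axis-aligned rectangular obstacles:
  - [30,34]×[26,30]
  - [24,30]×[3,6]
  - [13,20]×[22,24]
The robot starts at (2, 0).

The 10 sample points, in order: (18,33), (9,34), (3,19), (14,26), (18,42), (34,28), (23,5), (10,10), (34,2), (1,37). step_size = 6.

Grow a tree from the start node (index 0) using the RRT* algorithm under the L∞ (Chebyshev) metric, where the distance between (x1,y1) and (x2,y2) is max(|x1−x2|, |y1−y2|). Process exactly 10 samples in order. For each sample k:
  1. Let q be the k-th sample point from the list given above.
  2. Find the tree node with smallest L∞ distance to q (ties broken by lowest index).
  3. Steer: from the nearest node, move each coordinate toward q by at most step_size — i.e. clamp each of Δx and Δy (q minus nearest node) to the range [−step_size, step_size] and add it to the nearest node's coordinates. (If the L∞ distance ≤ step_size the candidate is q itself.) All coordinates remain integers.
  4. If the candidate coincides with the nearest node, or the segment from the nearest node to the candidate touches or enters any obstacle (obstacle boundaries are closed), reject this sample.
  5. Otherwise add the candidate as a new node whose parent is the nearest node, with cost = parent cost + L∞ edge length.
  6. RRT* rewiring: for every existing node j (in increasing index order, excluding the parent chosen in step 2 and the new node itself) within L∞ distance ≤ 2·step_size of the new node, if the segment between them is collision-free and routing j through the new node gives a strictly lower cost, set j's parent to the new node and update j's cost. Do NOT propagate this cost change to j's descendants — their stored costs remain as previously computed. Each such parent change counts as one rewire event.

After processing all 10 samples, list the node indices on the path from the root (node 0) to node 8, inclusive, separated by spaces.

Path: 0 1 2 8

1. q=(18,33) nearest=0 d=33 new=(8,6) → add node 1 parent=0 cost=6
2. q=(9,34) nearest=1 d=28 new=(9,12) → add node 2 parent=1 cost=12
3. q=(3,19) nearest=2 d=7 new=(3,18) → add node 3 parent=2 cost=18
4. q=(14,26) nearest=3 d=11 new=(9,24) → add node 4 parent=3 cost=24
5. q=(18,42) nearest=4 d=18 new=(15,30) → add node 5 parent=4 cost=30
6. q=(34,28) nearest=5 d=19 new=(21,28) → add node 6 parent=5 cost=36
7. q=(23,5) nearest=2 d=14 new=(15,6) → add node 7 parent=2 cost=18
8. q=(10,10) nearest=2 d=2 new=(10,10) → add node 8 parent=2 cost=14
9. q=(34,2) nearest=7 d=19 new=(21,2) → add node 9 parent=7 cost=24
10. q=(1,37) nearest=4 d=13 new=(3,30) → add node 10 parent=4 cost=30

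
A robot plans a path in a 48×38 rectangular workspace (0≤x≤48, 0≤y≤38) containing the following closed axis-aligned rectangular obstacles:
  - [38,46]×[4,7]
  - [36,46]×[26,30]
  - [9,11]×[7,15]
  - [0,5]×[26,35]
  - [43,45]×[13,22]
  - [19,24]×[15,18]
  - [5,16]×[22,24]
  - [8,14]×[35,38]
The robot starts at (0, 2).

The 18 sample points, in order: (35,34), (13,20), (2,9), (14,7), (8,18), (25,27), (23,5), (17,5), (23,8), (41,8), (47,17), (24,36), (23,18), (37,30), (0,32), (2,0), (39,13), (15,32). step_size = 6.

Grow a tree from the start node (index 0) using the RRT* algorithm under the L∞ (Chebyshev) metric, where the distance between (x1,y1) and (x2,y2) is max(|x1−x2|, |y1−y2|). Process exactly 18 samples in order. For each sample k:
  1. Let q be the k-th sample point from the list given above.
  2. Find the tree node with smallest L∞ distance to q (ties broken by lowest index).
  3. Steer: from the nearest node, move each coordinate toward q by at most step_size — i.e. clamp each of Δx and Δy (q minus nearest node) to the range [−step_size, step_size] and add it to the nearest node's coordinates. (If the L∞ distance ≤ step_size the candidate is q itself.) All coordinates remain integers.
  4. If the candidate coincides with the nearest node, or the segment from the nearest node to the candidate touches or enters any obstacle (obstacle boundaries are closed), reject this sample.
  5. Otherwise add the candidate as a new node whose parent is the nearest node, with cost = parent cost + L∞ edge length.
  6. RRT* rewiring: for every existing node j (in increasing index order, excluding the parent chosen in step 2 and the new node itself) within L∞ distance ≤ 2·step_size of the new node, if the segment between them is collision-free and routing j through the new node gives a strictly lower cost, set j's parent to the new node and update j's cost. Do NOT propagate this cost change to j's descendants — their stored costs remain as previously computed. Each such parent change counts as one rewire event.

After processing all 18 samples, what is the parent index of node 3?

1. q=(35,34) nearest=0 d=35 new=(6,8) → add node 1 parent=0 cost=6
2. q=(13,20) nearest=1 d=12 new=(12,14) → blocked by [9,11]×[7,15], reject
3. q=(2,9) nearest=1 d=4 new=(2,9) → add node 2 parent=1 cost=10
4. q=(14,7) nearest=1 d=8 new=(12,7) → blocked by [9,11]×[7,15], reject
5. q=(8,18) nearest=2 d=9 new=(8,15) → add node 3 parent=2 cost=16
6. q=(25,27) nearest=3 d=17 new=(14,21) → add node 4 parent=3 cost=22
7. q=(23,5) nearest=3 d=15 new=(14,9) → blocked by [9,11]×[7,15], reject
8. q=(17,5) nearest=3 d=10 new=(14,9) → blocked by [9,11]×[7,15], reject
9. q=(23,8) nearest=4 d=13 new=(20,15) → blocked by [19,24]×[15,18], reject
10. q=(41,8) nearest=4 d=27 new=(20,15) → blocked by [19,24]×[15,18], reject
11. q=(47,17) nearest=4 d=33 new=(20,17) → blocked by [19,24]×[15,18], reject
12. q=(24,36) nearest=4 d=15 new=(20,27) → blocked by [5,16]×[22,24], reject
13. q=(23,18) nearest=4 d=9 new=(20,18) → blocked by [19,24]×[15,18], reject
14. q=(37,30) nearest=4 d=23 new=(20,27) → blocked by [5,16]×[22,24], reject
15. q=(0,32) nearest=4 d=14 new=(8,27) → blocked by [5,16]×[22,24], reject
16. q=(2,0) nearest=0 d=2 new=(2,0) → add node 5 parent=0 cost=2
17. q=(39,13) nearest=4 d=25 new=(20,15) → blocked by [19,24]×[15,18], reject
18. q=(15,32) nearest=4 d=11 new=(15,27) → blocked by [5,16]×[22,24], reject

Parent of node 3: 2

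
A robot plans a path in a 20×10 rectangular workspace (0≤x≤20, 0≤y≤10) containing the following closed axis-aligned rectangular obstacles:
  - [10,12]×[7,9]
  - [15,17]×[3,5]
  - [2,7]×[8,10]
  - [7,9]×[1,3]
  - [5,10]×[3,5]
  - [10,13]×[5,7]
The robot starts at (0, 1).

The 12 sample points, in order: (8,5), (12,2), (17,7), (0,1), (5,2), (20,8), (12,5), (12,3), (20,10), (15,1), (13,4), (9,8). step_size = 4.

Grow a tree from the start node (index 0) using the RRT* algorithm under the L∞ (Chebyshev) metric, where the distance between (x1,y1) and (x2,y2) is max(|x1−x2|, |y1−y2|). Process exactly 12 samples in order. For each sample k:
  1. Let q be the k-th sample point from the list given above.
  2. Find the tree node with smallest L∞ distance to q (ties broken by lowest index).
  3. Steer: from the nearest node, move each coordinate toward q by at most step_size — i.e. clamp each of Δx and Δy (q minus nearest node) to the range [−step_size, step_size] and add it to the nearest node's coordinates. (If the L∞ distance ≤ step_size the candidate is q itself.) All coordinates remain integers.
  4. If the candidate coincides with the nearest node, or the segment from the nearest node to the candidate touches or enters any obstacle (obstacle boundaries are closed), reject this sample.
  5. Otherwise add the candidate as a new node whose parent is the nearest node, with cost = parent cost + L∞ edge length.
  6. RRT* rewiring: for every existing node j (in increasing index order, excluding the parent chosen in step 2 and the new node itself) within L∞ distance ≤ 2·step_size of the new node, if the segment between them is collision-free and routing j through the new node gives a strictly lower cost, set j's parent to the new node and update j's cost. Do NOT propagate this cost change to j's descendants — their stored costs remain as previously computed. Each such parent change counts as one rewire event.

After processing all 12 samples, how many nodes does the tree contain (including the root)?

Node count: 5

1. q=(8,5) nearest=0 d=8 new=(4,5) → add node 1 parent=0 cost=4
2. q=(12,2) nearest=1 d=8 new=(8,2) → blocked by [7,9]×[1,3], reject
3. q=(17,7) nearest=1 d=13 new=(8,7) → add node 2 parent=1 cost=8
4. q=(0,1) nearest=0 d=0 → coincident, reject
5. q=(5,2) nearest=1 d=3 new=(5,2) → add node 3 parent=1 cost=7
6. q=(20,8) nearest=2 d=12 new=(12,8) → blocked by [10,12]×[7,9], reject
7. q=(12,5) nearest=2 d=4 new=(12,5) → blocked by [10,13]×[5,7], reject
8. q=(12,3) nearest=2 d=4 new=(12,3) → blocked by [5,10]×[3,5], reject
9. q=(20,10) nearest=2 d=12 new=(12,10) → blocked by [10,12]×[7,9], reject
10. q=(15,1) nearest=2 d=7 new=(12,3) → blocked by [5,10]×[3,5], reject
11. q=(13,4) nearest=2 d=5 new=(12,4) → blocked by [10,13]×[5,7], reject
12. q=(9,8) nearest=2 d=1 new=(9,8) → add node 4 parent=2 cost=9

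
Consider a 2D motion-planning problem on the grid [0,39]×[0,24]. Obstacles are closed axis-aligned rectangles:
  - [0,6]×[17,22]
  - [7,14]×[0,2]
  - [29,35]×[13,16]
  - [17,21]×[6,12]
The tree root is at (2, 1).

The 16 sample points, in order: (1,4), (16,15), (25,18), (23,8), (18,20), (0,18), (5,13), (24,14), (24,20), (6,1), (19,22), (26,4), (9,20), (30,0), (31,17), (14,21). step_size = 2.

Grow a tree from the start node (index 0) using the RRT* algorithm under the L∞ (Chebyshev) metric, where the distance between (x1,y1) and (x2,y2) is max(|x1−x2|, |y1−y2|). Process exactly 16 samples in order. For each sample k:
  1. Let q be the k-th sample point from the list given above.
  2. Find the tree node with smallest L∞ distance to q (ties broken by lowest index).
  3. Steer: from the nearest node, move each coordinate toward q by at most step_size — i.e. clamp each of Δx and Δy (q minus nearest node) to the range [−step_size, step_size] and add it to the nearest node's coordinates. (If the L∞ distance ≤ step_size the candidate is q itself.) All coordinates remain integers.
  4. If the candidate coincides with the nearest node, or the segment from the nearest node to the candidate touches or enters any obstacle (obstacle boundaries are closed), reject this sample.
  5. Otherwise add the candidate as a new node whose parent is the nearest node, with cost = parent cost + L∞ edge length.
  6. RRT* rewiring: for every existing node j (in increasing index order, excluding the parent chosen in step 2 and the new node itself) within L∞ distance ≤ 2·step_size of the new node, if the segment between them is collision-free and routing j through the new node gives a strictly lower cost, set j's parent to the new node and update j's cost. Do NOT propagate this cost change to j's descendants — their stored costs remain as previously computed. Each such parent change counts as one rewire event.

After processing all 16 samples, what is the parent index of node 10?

Parent of node 10: 2

1. q=(1,4) nearest=0 d=3 new=(1,3) → add node 1 parent=0 cost=2
2. q=(16,15) nearest=0 d=14 new=(4,3) → add node 2 parent=0 cost=2
3. q=(25,18) nearest=2 d=21 new=(6,5) → add node 3 parent=2 cost=4
4. q=(23,8) nearest=3 d=17 new=(8,7) → add node 4 parent=3 cost=6
5. q=(18,20) nearest=4 d=13 new=(10,9) → add node 5 parent=4 cost=8
6. q=(0,18) nearest=5 d=10 new=(8,11) → add node 6 parent=5 cost=10
7. q=(5,13) nearest=6 d=3 new=(6,13) → add node 7 parent=6 cost=12
8. q=(24,14) nearest=5 d=14 new=(12,11) → add node 8 parent=5 cost=10
9. q=(24,20) nearest=8 d=12 new=(14,13) → add node 9 parent=8 cost=12
10. q=(6,1) nearest=2 d=2 new=(6,1) → add node 10 parent=2 cost=4
11. q=(19,22) nearest=9 d=9 new=(16,15) → add node 11 parent=9 cost=14
12. q=(26,4) nearest=11 d=11 new=(18,13) → add node 12 parent=11 cost=16
13. q=(9,20) nearest=7 d=7 new=(8,15) → add node 13 parent=7 cost=14
14. q=(30,0) nearest=12 d=13 new=(20,11) → blocked by [17,21]×[6,12], reject
15. q=(31,17) nearest=12 d=13 new=(20,15) → add node 14 parent=12 cost=18
16. q=(14,21) nearest=11 d=6 new=(14,17) → add node 15 parent=11 cost=16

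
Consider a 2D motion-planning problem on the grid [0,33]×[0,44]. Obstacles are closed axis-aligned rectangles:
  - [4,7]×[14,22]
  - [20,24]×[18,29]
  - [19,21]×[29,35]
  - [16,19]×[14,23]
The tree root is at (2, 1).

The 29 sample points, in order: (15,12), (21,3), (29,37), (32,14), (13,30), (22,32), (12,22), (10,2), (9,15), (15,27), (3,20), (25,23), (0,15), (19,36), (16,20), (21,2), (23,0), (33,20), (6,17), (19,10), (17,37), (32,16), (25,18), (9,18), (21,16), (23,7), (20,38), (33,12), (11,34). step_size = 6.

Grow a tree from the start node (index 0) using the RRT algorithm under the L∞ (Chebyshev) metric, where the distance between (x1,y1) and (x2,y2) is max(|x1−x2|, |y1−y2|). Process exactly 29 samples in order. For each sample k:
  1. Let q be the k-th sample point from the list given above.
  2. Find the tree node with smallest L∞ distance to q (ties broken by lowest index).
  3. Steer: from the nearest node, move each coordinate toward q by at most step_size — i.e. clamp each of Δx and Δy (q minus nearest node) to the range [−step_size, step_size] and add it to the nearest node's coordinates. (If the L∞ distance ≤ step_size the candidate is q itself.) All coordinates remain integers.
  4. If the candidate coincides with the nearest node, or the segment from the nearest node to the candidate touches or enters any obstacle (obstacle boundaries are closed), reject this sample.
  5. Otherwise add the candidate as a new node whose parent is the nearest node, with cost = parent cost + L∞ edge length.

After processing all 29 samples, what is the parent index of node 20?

Parent of node 20: 4

1. q=(15,12) nearest=0 d=13 new=(8,7) → add node 1 parent=0 cost=6
2. q=(21,3) nearest=1 d=13 new=(14,3) → add node 2 parent=1 cost=12
3. q=(29,37) nearest=1 d=30 new=(14,13) → add node 3 parent=1 cost=12
4. q=(32,14) nearest=2 d=18 new=(20,9) → add node 4 parent=2 cost=18
5. q=(13,30) nearest=3 d=17 new=(13,19) → add node 5 parent=3 cost=18
6. q=(22,32) nearest=5 d=13 new=(19,25) → blocked by [16,19]×[14,23], reject
7. q=(12,22) nearest=5 d=3 new=(12,22) → add node 6 parent=5 cost=21
8. q=(10,2) nearest=2 d=4 new=(10,2) → add node 7 parent=2 cost=16
9. q=(9,15) nearest=5 d=4 new=(9,15) → add node 8 parent=5 cost=22
10. q=(15,27) nearest=6 d=5 new=(15,27) → add node 9 parent=6 cost=26
11. q=(3,20) nearest=8 d=6 new=(3,20) → blocked by [4,7]×[14,22], reject
12. q=(25,23) nearest=9 d=10 new=(21,23) → blocked by [20,24]×[18,29], reject
13. q=(0,15) nearest=1 d=8 new=(2,13) → add node 10 parent=1 cost=12
14. q=(19,36) nearest=9 d=9 new=(19,33) → blocked by [19,21]×[29,35], reject
15. q=(16,20) nearest=5 d=3 new=(16,20) → blocked by [16,19]×[14,23], reject
16. q=(21,2) nearest=2 d=7 new=(20,2) → add node 11 parent=2 cost=18
17. q=(23,0) nearest=11 d=3 new=(23,0) → add node 12 parent=11 cost=21
18. q=(33,20) nearest=4 d=13 new=(26,15) → add node 13 parent=4 cost=24
19. q=(6,17) nearest=8 d=3 new=(6,17) → blocked by [4,7]×[14,22], reject
20. q=(19,10) nearest=4 d=1 new=(19,10) → add node 14 parent=4 cost=19
21. q=(17,37) nearest=9 d=10 new=(17,33) → add node 15 parent=9 cost=32
22. q=(32,16) nearest=13 d=6 new=(32,16) → add node 16 parent=13 cost=30
23. q=(25,18) nearest=13 d=3 new=(25,18) → add node 17 parent=13 cost=27
24. q=(9,18) nearest=8 d=3 new=(9,18) → add node 18 parent=8 cost=25
25. q=(21,16) nearest=17 d=4 new=(21,16) → add node 19 parent=17 cost=31
26. q=(23,7) nearest=4 d=3 new=(23,7) → add node 20 parent=4 cost=21
27. q=(20,38) nearest=15 d=5 new=(20,38) → add node 21 parent=15 cost=37
28. q=(33,12) nearest=16 d=4 new=(33,12) → add node 22 parent=16 cost=34
29. q=(11,34) nearest=15 d=6 new=(11,34) → add node 23 parent=15 cost=38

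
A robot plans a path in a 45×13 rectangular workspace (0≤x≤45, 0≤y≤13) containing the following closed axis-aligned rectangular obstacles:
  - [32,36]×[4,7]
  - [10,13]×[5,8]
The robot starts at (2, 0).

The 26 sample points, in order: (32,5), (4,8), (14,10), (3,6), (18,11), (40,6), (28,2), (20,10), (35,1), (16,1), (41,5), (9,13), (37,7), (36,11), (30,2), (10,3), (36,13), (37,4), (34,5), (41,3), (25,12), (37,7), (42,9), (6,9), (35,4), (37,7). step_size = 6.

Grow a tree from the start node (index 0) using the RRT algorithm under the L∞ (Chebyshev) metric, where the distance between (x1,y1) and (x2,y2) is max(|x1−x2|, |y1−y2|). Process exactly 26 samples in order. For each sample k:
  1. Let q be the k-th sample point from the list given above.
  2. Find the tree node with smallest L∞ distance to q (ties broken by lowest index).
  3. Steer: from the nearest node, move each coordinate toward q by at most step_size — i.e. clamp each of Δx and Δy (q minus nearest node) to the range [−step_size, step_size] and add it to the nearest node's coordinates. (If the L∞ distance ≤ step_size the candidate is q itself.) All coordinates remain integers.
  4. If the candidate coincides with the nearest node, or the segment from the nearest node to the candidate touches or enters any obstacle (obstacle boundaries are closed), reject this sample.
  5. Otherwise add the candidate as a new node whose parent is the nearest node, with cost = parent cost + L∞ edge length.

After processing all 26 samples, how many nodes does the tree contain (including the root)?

1. q=(32,5) nearest=0 d=30 new=(8,5) → add node 1 parent=0 cost=6
2. q=(4,8) nearest=1 d=4 new=(4,8) → add node 2 parent=1 cost=10
3. q=(14,10) nearest=1 d=6 new=(14,10) → blocked by [10,13]×[5,8], reject
4. q=(3,6) nearest=2 d=2 new=(3,6) → add node 3 parent=2 cost=12
5. q=(18,11) nearest=1 d=10 new=(14,11) → blocked by [10,13]×[5,8], reject
6. q=(40,6) nearest=1 d=32 new=(14,6) → blocked by [10,13]×[5,8], reject
7. q=(28,2) nearest=1 d=20 new=(14,2) → add node 4 parent=1 cost=12
8. q=(20,10) nearest=4 d=8 new=(20,8) → add node 5 parent=4 cost=18
9. q=(35,1) nearest=5 d=15 new=(26,2) → add node 6 parent=5 cost=24
10. q=(16,1) nearest=4 d=2 new=(16,1) → add node 7 parent=4 cost=14
11. q=(41,5) nearest=6 d=15 new=(32,5) → blocked by [32,36]×[4,7], reject
12. q=(9,13) nearest=2 d=5 new=(9,13) → add node 8 parent=2 cost=15
13. q=(37,7) nearest=6 d=11 new=(32,7) → blocked by [32,36]×[4,7], reject
14. q=(36,11) nearest=6 d=10 new=(32,8) → add node 9 parent=6 cost=30
15. q=(30,2) nearest=6 d=4 new=(30,2) → add node 10 parent=6 cost=28
16. q=(10,3) nearest=1 d=2 new=(10,3) → add node 11 parent=1 cost=8
17. q=(36,13) nearest=9 d=5 new=(36,13) → add node 12 parent=9 cost=35
18. q=(37,4) nearest=9 d=5 new=(37,4) → blocked by [32,36]×[4,7], reject
19. q=(34,5) nearest=9 d=3 new=(34,5) → blocked by [32,36]×[4,7], reject
20. q=(41,3) nearest=9 d=9 new=(38,3) → blocked by [32,36]×[4,7], reject
21. q=(25,12) nearest=5 d=5 new=(25,12) → add node 13 parent=5 cost=23
22. q=(37,7) nearest=9 d=5 new=(37,7) → add node 14 parent=9 cost=35
23. q=(42,9) nearest=14 d=5 new=(42,9) → add node 15 parent=14 cost=40
24. q=(6,9) nearest=2 d=2 new=(6,9) → add node 16 parent=2 cost=12
25. q=(35,4) nearest=14 d=3 new=(35,4) → blocked by [32,36]×[4,7], reject
26. q=(37,7) nearest=14 d=0 → coincident, reject

Node count: 17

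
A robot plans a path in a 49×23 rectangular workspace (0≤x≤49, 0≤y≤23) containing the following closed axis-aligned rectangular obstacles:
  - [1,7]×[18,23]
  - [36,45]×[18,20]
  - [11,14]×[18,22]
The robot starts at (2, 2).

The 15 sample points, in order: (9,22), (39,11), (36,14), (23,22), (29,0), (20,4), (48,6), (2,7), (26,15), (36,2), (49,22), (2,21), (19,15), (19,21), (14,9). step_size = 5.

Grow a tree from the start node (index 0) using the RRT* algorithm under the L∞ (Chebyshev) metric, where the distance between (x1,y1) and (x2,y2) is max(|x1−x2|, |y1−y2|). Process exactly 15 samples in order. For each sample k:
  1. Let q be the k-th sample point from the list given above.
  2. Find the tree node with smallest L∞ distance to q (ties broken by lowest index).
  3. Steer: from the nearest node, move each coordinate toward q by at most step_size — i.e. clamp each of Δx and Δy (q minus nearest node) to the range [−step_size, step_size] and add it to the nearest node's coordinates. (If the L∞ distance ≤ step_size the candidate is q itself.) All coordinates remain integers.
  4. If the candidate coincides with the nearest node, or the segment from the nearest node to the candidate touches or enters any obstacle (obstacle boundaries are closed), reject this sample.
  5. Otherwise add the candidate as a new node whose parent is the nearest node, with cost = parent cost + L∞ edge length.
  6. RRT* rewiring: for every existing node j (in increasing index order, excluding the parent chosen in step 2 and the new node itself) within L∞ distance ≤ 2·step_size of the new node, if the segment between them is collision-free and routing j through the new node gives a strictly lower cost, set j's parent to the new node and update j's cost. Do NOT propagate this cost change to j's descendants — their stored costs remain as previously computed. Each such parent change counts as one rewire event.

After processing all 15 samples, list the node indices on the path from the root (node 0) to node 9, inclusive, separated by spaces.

1. q=(9,22) nearest=0 d=20 new=(7,7) → add node 1 parent=0 cost=5
2. q=(39,11) nearest=1 d=32 new=(12,11) → add node 2 parent=1 cost=10
3. q=(36,14) nearest=2 d=24 new=(17,14) → add node 3 parent=2 cost=15
4. q=(23,22) nearest=3 d=8 new=(22,19) → add node 4 parent=3 cost=20
5. q=(29,0) nearest=3 d=14 new=(22,9) → add node 5 parent=3 cost=20
6. q=(20,4) nearest=5 d=5 new=(20,4) → add node 6 parent=5 cost=25
7. q=(48,6) nearest=4 d=26 new=(27,14) → add node 7 parent=4 cost=25
8. q=(2,7) nearest=0 d=5 new=(2,7) → add node 8 parent=0 cost=5
9. q=(26,15) nearest=7 d=1 new=(26,15) → add node 9 parent=7 cost=26
10. q=(36,2) nearest=7 d=12 new=(32,9) → add node 10 parent=7 cost=30
11. q=(49,22) nearest=10 d=17 new=(37,14) → add node 11 parent=10 cost=35
12. q=(2,21) nearest=2 d=10 new=(7,16) → add node 12 parent=2 cost=15
13. q=(19,15) nearest=3 d=2 new=(19,15) → add node 13 parent=3 cost=17; rewire 9→13 (24<26)
14. q=(19,21) nearest=4 d=3 new=(19,21) → add node 14 parent=4 cost=23
15. q=(14,9) nearest=2 d=2 new=(14,9) → add node 15 parent=2 cost=12; rewire 6→15 (18<25)

Path: 0 1 2 3 13 9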